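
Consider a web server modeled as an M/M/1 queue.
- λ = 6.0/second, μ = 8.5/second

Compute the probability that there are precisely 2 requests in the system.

ρ = λ/μ = 6.0/8.5 = 0.7059
P(n) = (1-ρ)ρⁿ
P(2) = (1-0.7059) × 0.7059^2
P(2) = 0.29410 × 0.49829
P(2) = 0.1465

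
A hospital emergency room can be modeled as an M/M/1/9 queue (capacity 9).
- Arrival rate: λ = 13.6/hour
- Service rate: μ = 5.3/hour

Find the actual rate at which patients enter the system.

ρ = λ/μ = 13.6/5.3 = 2.56604
P₀ = (1-ρ)/(1-ρ^(K+1)) = (1-2.56604)/(1-2.56604^10) = -1.5660/-12376.5366 = 0.0001265
P_K = P₀×ρ^K = 0.00012653 × 2.56604^9 = 0.00012653 × 4823.5946 = 0.6103
λ_eff = λ(1-P_K) = 13.6 × (1 - 0.610343) = 13.6 × 0.389657 = 5.2993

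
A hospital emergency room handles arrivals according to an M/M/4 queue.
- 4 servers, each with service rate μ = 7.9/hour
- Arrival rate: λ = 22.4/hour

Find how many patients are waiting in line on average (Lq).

Traffic intensity: ρ = λ/(cμ) = 22.4/(4×7.9) = 0.7089
Since ρ = 0.7089 < 1, system is stable.
Offered load a = λ/μ = cρ = 22.4/7.9 = 2.8354
P₀ = [ Σₙ₌₀^3 aⁿ/n! + a^4/(4!(1-ρ)) ]⁻¹
Σ = a^0/0! + a^1/1! + a^2/2! + a^3/3! = 1.0000 + 2.8354 + 4.0199 + 3.7994 = 11.6547
a^4/(4!(1-ρ)) = 64.6374/(24 × 0.29114) = 9.2506
P₀ = 1/(11.6547 + 9.2506) = 0.04783
Lq = P₀·a^4·ρ / (4!(1-ρ)²) = 0.04783 × 64.6374 × 0.7089 / (24 × 0.08476) = 1.0774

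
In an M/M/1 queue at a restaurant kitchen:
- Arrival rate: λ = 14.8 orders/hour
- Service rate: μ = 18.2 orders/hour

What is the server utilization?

Server utilization: ρ = λ/μ
ρ = 14.8/18.2 = 0.8132
The server is busy 81.32% of the time.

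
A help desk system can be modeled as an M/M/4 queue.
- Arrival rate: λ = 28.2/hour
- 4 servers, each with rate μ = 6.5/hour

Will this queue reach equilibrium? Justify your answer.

Stability requires ρ = λ/(cμ) < 1
ρ = 28.2/(4 × 6.5) = 28.2/26.00 = 1.0846
Since 1.0846 ≥ 1, the system is UNSTABLE.
Need c > λ/μ = 28.2/6.5 = 4.34.
Minimum servers needed: c = 5.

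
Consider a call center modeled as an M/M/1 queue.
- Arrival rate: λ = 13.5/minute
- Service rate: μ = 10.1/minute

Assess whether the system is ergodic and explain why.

Stability requires ρ = λ/(cμ) < 1
ρ = 13.5/(1 × 10.1) = 13.5/10.10 = 1.3366
Since 1.3366 ≥ 1, the system is UNSTABLE.
Queue grows without bound. Need μ > λ = 13.5.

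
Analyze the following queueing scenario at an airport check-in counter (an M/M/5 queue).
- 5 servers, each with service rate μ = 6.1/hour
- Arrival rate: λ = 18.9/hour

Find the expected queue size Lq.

Traffic intensity: ρ = λ/(cμ) = 18.9/(5×6.1) = 0.6197
Since ρ = 0.6197 < 1, system is stable.
Offered load a = λ/μ = cρ = 18.9/6.1 = 3.0984
P₀ = [ Σₙ₌₀^4 aⁿ/n! + a^5/(5!(1-ρ)) ]⁻¹
Σ = a^0/0! + a^1/1! + a^2/2! + a^3/3! + a^4/4! = 1.00000 + 3.09836 + 4.79992 + 4.95729 + 3.83987 = 17.6954
a^5/(5!(1-ρ)) = 285.5353/(120 × 0.38033) = 6.2563
P₀ = 1/(17.6954 + 6.2563) = 0.04175
Lq = P₀·a^5·ρ / (5!(1-ρ)²) = 0.041751 × 285.5353 × 0.61967 / (120 × 0.14465) = 0.4256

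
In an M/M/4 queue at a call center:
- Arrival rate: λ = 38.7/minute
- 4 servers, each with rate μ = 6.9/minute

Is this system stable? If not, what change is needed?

Stability requires ρ = λ/(cμ) < 1
ρ = 38.7/(4 × 6.9) = 38.7/27.60 = 1.4022
Since 1.4022 ≥ 1, the system is UNSTABLE.
Need c > λ/μ = 38.7/6.9 = 5.61.
Minimum servers needed: c = 6.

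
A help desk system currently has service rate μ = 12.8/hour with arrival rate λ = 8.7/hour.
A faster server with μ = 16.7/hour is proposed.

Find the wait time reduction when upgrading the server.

System 1: ρ₁ = 8.7/12.8 = 0.6797, W₁ = 1/(12.8-8.7) = 0.2439
System 2: ρ₂ = 8.7/16.7 = 0.5210, W₂ = 1/(16.7-8.7) = 0.1250
Improvement: (W₁-W₂)/W₁ = (0.2439-0.1250)/0.2439 = 48.75%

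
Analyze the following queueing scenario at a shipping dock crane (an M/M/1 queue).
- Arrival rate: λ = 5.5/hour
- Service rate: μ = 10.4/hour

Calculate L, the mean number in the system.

ρ = λ/μ = 5.5/10.4 = 0.5288
For M/M/1: L = λ/(μ-λ)
L = 5.5/(10.4-5.5) = 5.5/4.90
L = 1.1224 containers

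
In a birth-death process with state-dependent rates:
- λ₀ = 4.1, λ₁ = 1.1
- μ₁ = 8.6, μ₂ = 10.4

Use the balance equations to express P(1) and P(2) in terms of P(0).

Balance equations:
State 0: λ₀P₀ = μ₁P₁ → P₁ = (λ₀/μ₁)P₀ = (4.1/8.6)P₀ = 0.4767P₀
State 1: P₂ = (λ₀λ₁)/(μ₁μ₂)P₀ = (4.1×1.1)/(8.6×10.4)P₀ = 0.05042P₀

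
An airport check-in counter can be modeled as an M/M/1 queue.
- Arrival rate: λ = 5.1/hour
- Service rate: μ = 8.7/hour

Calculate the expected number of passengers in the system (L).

ρ = λ/μ = 5.1/8.7 = 0.5862
For M/M/1: L = λ/(μ-λ)
L = 5.1/(8.7-5.1) = 5.1/3.60
L = 1.4167 passengers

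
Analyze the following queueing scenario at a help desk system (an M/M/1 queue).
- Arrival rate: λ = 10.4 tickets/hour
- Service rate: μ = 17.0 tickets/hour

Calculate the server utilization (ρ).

Server utilization: ρ = λ/μ
ρ = 10.4/17.0 = 0.6118
The server is busy 61.18% of the time.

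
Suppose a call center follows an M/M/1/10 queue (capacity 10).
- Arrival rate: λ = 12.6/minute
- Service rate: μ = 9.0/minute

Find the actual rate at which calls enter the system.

ρ = λ/μ = 12.6/9.0 = 1.4000
P₀ = (1-ρ)/(1-ρ^(K+1)) = (1-1.4000)/(1-1.4000^11) = -0.4000/-39.4957 = 0.01013
P_K = P₀×ρ^K = 0.0101277 × 1.4000^10 = 0.0101277 × 28.9255 = 0.2929
λ_eff = λ(1-P_K) = 12.6 × (1 - 0.292948) = 12.6 × 0.707052 = 8.9089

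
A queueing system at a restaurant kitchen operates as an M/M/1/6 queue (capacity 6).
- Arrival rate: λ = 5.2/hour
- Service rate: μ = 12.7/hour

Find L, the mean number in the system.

ρ = λ/μ = 5.2/12.7 = 0.40945
P₀ = (1-ρ)/(1-ρ^(K+1)) = (1-0.40945)/(1-0.40945^7) = 0.5906/0.9981 = 0.5917
P_K = P₀×ρ^K = 0.5917 × 0.40945^6 = 0.5917 × 0.004712 = 0.002788
L = ρ[1 - (K+1)ρ^K + Kρ^(K+1)] / [(1-ρ)(1-ρ^(K+1))]
L = 0.40945 × (1 - 7×0.004712 + 6×0.001929) / ((1 - 0.40945) × (1 - 0.001929)) = 0.6798 orders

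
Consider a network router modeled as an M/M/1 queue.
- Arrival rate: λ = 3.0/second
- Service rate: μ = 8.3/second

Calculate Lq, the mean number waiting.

ρ = λ/μ = 3.0/8.3 = 0.3614
For M/M/1: Lq = λ²/(μ(μ-λ))
Lq = 9.00/(8.3 × 5.30)
Lq = 0.2046 packets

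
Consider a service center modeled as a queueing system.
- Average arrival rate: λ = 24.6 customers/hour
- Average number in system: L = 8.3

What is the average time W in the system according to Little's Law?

Little's Law: L = λW, so W = L/λ
W = 8.3/24.6 = 0.3374 hours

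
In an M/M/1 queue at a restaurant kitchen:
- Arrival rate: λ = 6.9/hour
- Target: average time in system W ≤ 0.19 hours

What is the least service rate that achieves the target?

For M/M/1: W = 1/(μ-λ)
Need W ≤ 0.19, so 1/(μ-λ) ≤ 0.19
μ - λ ≥ 1/0.19 = 5.2632
μ ≥ 6.9 + 5.2632 = 12.1632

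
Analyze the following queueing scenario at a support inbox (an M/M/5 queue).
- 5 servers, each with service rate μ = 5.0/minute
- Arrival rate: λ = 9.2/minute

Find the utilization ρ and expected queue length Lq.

Traffic intensity: ρ = λ/(cμ) = 9.2/(5×5.0) = 0.3680
Since ρ = 0.3680 < 1, system is stable.
Offered load a = λ/μ = cρ = 9.2/5.0 = 1.8400
P₀ = [ Σₙ₌₀^4 aⁿ/n! + a^5/(5!(1-ρ)) ]⁻¹
Σ = a^0/0! + a^1/1! + a^2/2! + a^3/3! + a^4/4! = 1.00000 + 1.84000 + 1.69280 + 1.03825 + 0.477595 = 6.0486
a^5/(5!(1-ρ)) = 21.0906/(120 × 0.6320) = 0.2781
P₀ = 1/(6.0486 + 0.2781) = 0.1581
Lq = P₀·a^5·ρ / (5!(1-ρ)²) = 0.15806 × 21.0906 × 0.36800 / (120 × 0.39942) = 0.02559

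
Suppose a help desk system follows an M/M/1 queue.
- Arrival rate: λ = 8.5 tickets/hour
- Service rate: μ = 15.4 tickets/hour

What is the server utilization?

Server utilization: ρ = λ/μ
ρ = 8.5/15.4 = 0.5519
The server is busy 55.19% of the time.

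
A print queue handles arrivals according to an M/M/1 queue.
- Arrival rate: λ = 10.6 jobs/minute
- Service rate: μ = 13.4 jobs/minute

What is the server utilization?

Server utilization: ρ = λ/μ
ρ = 10.6/13.4 = 0.7910
The server is busy 79.10% of the time.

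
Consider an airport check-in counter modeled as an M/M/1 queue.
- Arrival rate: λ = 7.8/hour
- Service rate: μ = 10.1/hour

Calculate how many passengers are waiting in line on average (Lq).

ρ = λ/μ = 7.8/10.1 = 0.7723
For M/M/1: Lq = λ²/(μ(μ-λ))
Lq = 60.84/(10.1 × 2.30)
Lq = 2.6190 passengers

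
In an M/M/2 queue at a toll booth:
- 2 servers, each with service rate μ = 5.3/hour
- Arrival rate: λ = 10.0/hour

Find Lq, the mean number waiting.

Traffic intensity: ρ = λ/(cμ) = 10.0/(2×5.3) = 0.9434
Since ρ = 0.9434 < 1, system is stable.
Offered load a = λ/μ = cρ = 10.0/5.3 = 1.8868
P₀ = [ Σₙ₌₀^1 aⁿ/n! + a^2/(2!(1-ρ)) ]⁻¹
Σ = a^0/0! + a^1/1! = 1.0000 + 1.8868 = 2.8868
a^2/(2!(1-ρ)) = 3.5600/(2 × 0.056604) = 31.4465
P₀ = 1/(2.8868 + 31.4465) = 0.02913
Lq = P₀·a^2·ρ / (2!(1-ρ)²) = 0.029126 × 3.5600 × 0.94340 / (2 × 0.0032040) = 15.2653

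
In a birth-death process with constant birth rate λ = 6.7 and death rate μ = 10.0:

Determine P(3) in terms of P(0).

For constant rates: P(n)/P(0) = (λ/μ)^n
P(3)/P(0) = (6.7/10.0)^3 = 0.6700^3 = 0.3008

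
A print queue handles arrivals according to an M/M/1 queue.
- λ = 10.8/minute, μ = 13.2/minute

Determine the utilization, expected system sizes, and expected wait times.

Step 1: ρ = λ/μ = 10.8/13.2 = 0.8182
Step 2: L = λ/(μ-λ) = 10.8/2.40 = 4.5000
Step 3: Lq = λ²/(μ(μ-λ)) = 116.64/(13.2×2.40) = 3.6818
Step 4: W = 1/(μ-λ) = 1/2.40 = 0.41667
Step 5: Wq = λ/(μ(μ-λ)) = 10.8/(13.2×2.40) = 0.3409
Step 6: P(0) = 1-ρ = 0.1818
Verify: L = λW = 10.8×0.41667 = 4.5000 ✔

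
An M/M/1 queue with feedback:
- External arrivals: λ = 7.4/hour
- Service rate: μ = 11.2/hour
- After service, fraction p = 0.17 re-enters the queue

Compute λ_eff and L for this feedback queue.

Effective arrival rate: λ_eff = λ/(1-p) = 7.4/(1-0.17) = 7.4/0.83 = 8.915663
ρ = λ_eff/μ = 8.915663/11.2 = 0.7960413
L = ρ/(1-ρ) = 0.7960413/(1-0.7960413) = 3.9030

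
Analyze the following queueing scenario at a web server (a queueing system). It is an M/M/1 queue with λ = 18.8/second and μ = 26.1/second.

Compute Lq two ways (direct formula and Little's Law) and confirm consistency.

Method 1 (direct): Lq = λ²/(μ(μ-λ)) = 353.44/(26.1 × 7.30) = 1.8550

Method 2 (Little's Law):
W = 1/(μ-λ) = 1/7.30 = 0.136986
Wq = W - 1/μ = 0.136986 - 0.0383142 = 0.09867
Lq = λWq = 18.8 × 0.09867 = 1.8550 ✔ (matches Method 1)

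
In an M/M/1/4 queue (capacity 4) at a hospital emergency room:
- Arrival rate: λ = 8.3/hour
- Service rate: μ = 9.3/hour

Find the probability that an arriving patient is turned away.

ρ = λ/μ = 8.3/9.3 = 0.89247
P₀ = (1-ρ)/(1-ρ^(K+1)) = (1-0.89247)/(1-0.89247^5) = 0.10753/0.43380 = 0.2479
P_K = P₀×ρ^K = 0.2479 × 0.89247^4 = 0.2479 × 0.6344 = 0.1573
Blocking probability = 15.73%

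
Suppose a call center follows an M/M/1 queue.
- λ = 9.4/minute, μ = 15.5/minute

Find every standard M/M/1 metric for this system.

Step 1: ρ = λ/μ = 9.4/15.5 = 0.6065
Step 2: L = λ/(μ-λ) = 9.4/6.10 = 1.5410
Step 3: Lq = λ²/(μ(μ-λ)) = 88.36/(15.5×6.10) = 0.9345
Step 4: W = 1/(μ-λ) = 1/6.10 = 0.163934
Step 5: Wq = λ/(μ(μ-λ)) = 9.4/(15.5×6.10) = 0.09942
Step 6: P(0) = 1-ρ = 0.3935
Verify: L = λW = 9.4×0.163934 = 1.5410 ✔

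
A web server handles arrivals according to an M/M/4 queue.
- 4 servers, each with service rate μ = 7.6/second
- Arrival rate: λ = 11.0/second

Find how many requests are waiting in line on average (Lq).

Traffic intensity: ρ = λ/(cμ) = 11.0/(4×7.6) = 0.3618
Since ρ = 0.3618 < 1, system is stable.
Offered load a = λ/μ = cρ = 11.0/7.6 = 1.4474
P₀ = [ Σₙ₌₀^3 aⁿ/n! + a^4/(4!(1-ρ)) ]⁻¹
Σ = a^0/0! + a^1/1! + a^2/2! + a^3/3! = 1.0000 + 1.4474 + 1.0474 + 0.5053 = 4.0001
a^4/(4!(1-ρ)) = 4.3885/(24 × 0.6382) = 0.2865
P₀ = 1/(4.0001 + 0.2865) = 0.2333
Lq = P₀·a^4·ρ / (4!(1-ρ)²) = 0.2333 × 4.3885 × 0.3618 / (24 × 0.4072) = 0.03790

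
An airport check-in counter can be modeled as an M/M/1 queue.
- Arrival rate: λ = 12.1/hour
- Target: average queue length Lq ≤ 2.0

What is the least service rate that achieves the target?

For M/M/1: Lq = λ²/(μ(μ-λ))
Need Lq ≤ 2.0, i.e. μ(μ-λ) ≥ λ²/2.0
μ² - 12.1μ - 146.41/2.0 ≥ 0  →  μ² - 12.1μ - 73.2050 ≥ 0
Quadratic formula (positive root): μ = [λ + √(λ² + 4×73.2050)]/2
Discriminant: 146.41 + 4×73.2050 = 439.2300, √439.2300 = 20.9578
μ ≥ (12.1 + 20.9578)/2 = 16.5289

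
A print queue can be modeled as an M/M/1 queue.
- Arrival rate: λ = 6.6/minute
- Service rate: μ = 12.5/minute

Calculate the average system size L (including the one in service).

ρ = λ/μ = 6.6/12.5 = 0.5280
For M/M/1: L = λ/(μ-λ)
L = 6.6/(12.5-6.6) = 6.6/5.90
L = 1.1186 jobs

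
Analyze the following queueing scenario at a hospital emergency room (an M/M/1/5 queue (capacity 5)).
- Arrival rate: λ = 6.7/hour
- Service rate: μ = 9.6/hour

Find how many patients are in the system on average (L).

ρ = λ/μ = 6.7/9.6 = 0.69792
P₀ = (1-ρ)/(1-ρ^(K+1)) = (1-0.69792)/(1-0.69792^6) = 0.3021/0.8844 = 0.3416
P_K = P₀×ρ^K = 0.34155 × 0.69792^5 = 0.34155 × 0.16559 = 0.05656
L = ρ[1 - (K+1)ρ^K + Kρ^(K+1)] / [(1-ρ)(1-ρ^(K+1))]
L = 0.69792 × (1 - 6×0.16559 + 5×0.11557) / ((1 - 0.69792) × (1 - 0.11557)) = 1.5264 patients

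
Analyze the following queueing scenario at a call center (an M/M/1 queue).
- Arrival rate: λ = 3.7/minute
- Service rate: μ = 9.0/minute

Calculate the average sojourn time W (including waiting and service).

First, compute utilization: ρ = λ/μ = 3.7/9.0 = 0.4111
For M/M/1: W = 1/(μ-λ)
W = 1/(9.0-3.7) = 1/5.30
W = 0.1887 minutes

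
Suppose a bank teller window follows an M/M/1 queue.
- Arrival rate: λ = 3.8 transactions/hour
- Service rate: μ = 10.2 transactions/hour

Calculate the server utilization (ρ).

Server utilization: ρ = λ/μ
ρ = 3.8/10.2 = 0.3725
The server is busy 37.25% of the time.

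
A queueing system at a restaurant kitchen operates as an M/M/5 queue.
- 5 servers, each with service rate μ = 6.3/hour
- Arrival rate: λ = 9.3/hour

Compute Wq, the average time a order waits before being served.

Traffic intensity: ρ = λ/(cμ) = 9.3/(5×6.3) = 0.2952
Since ρ = 0.2952 < 1, system is stable.
Offered load a = λ/μ = cρ = 9.3/6.3 = 1.4762
P₀ = [ Σₙ₌₀^4 aⁿ/n! + a^5/(5!(1-ρ)) ]⁻¹
Σ = a^0/0! + a^1/1! + a^2/2! + a^3/3! + a^4/4! = 1.0000 + 1.4762 + 1.0896 + 0.5361 + 0.1979 = 4.2998
a^5/(5!(1-ρ)) = 7.0099/(120 × 0.70476) = 0.08289
P₀ = 1/(4.2998 + 0.08289) = 0.2282
Lq = P₀·a^5·ρ / (5!(1-ρ)²) = 0.2282 × 7.0099 × 0.2952 / (120 × 0.4967) = 0.007923
Wq = Lq/λ = 0.007923/9.3 = 0.0008519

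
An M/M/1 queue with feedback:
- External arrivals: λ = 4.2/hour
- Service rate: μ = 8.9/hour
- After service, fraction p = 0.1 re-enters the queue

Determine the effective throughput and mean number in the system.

Effective arrival rate: λ_eff = λ/(1-p) = 4.2/(1-0.1) = 4.2/0.90 = 4.66667
ρ = λ_eff/μ = 4.66667/8.9 = 0.524345
L = ρ/(1-ρ) = 0.524345/(1-0.524345) = 1.1024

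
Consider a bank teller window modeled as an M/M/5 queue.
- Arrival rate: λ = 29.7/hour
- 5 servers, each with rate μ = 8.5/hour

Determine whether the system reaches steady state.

Stability requires ρ = λ/(cμ) < 1
ρ = 29.7/(5 × 8.5) = 29.7/42.50 = 0.6988
Since 0.6988 < 1, the system is STABLE.
The servers are busy 69.88% of the time.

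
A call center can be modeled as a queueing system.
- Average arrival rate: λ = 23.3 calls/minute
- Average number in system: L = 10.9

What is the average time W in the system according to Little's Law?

Little's Law: L = λW, so W = L/λ
W = 10.9/23.3 = 0.4678 minutes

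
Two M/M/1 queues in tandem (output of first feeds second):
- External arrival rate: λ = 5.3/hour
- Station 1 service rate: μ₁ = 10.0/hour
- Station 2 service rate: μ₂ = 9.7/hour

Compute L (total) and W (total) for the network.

By Jackson's theorem, each station behaves as independent M/M/1.
Station 1: ρ₁ = 5.3/10.0 = 0.5300, L₁ = ρ₁/(1-ρ₁) = λ/(μ₁-λ) = 5.3/4.70 = 1.1277
Station 2: ρ₂ = 5.3/9.7 = 0.5464, L₂ = ρ₂/(1-ρ₂) = λ/(μ₂-λ) = 5.3/4.40 = 1.2045
Total: L = L₁ + L₂ = 1.1277 + 1.2045 = 2.3322
W = L/λ = 2.3322/5.3 = 0.4400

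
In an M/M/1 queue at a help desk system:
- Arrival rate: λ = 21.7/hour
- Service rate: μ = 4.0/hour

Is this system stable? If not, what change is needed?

Stability requires ρ = λ/(cμ) < 1
ρ = 21.7/(1 × 4.0) = 21.7/4.00 = 5.4250
Since 5.4250 ≥ 1, the system is UNSTABLE.
Queue grows without bound. Need μ > λ = 21.7.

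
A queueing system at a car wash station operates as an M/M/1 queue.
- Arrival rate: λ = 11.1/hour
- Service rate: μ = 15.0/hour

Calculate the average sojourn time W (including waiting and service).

First, compute utilization: ρ = λ/μ = 11.1/15.0 = 0.7400
For M/M/1: W = 1/(μ-λ)
W = 1/(15.0-11.1) = 1/3.90
W = 0.2564 hours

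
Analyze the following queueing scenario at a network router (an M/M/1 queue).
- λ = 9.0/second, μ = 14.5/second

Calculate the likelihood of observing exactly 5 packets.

ρ = λ/μ = 9.0/14.5 = 0.62069
P(n) = (1-ρ)ρⁿ
P(5) = (1-0.62069) × 0.62069^5
P(5) = 0.3793 × 0.09212
P(5) = 0.03494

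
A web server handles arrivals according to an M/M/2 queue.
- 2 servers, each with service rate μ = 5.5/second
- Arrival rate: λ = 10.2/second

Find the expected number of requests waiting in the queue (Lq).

Traffic intensity: ρ = λ/(cμ) = 10.2/(2×5.5) = 0.9273
Since ρ = 0.9273 < 1, system is stable.
Offered load a = λ/μ = cρ = 10.2/5.5 = 1.8545
P₀ = [ Σₙ₌₀^1 aⁿ/n! + a^2/(2!(1-ρ)) ]⁻¹
Σ = a^0/0! + a^1/1! = 1.0000 + 1.8545 = 2.8545
a^2/(2!(1-ρ)) = 3.43934/(2 × 0.0727273) = 23.6455
P₀ = 1/(2.8545 + 23.6455) = 0.03774
Lq = P₀·a^2·ρ / (2!(1-ρ)²) = 0.0377358 × 3.43934 × 0.927273 / (2 × 0.00528926) = 11.3766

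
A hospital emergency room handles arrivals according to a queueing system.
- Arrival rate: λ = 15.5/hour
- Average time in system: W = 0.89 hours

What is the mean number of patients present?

Little's Law: L = λW
L = 15.5 × 0.89 = 13.7950 patients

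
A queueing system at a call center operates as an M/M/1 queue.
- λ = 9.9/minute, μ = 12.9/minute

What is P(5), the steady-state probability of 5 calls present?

ρ = λ/μ = 9.9/12.9 = 0.76744
P(n) = (1-ρ)ρⁿ
P(5) = (1-0.76744) × 0.76744^5
P(5) = 0.23256 × 0.26621
P(5) = 0.06191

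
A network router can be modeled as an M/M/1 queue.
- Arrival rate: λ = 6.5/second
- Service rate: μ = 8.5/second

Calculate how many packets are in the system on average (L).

ρ = λ/μ = 6.5/8.5 = 0.7647
For M/M/1: L = λ/(μ-λ)
L = 6.5/(8.5-6.5) = 6.5/2.00
L = 3.2500 packets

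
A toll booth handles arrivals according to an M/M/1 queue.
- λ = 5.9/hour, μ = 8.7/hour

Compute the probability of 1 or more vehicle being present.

ρ = λ/μ = 5.9/8.7 = 0.6782
P(N ≥ n) = ρⁿ
P(N ≥ 1) = 0.6782^1
P(N ≥ 1) = 0.6782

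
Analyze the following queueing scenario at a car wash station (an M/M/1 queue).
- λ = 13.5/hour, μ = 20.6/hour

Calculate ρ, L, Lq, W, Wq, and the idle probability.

Step 1: ρ = λ/μ = 13.5/20.6 = 0.6553
Step 2: L = λ/(μ-λ) = 13.5/7.10 = 1.9014
Step 3: Lq = λ²/(μ(μ-λ)) = 182.25/(20.6×7.10) = 1.2461
Step 4: W = 1/(μ-λ) = 1/7.10 = 0.140845
Step 5: Wq = λ/(μ(μ-λ)) = 13.5/(20.6×7.10) = 0.09230
Step 6: P(0) = 1-ρ = 0.3447
Verify: L = λW = 13.5×0.140845 = 1.9014 ✔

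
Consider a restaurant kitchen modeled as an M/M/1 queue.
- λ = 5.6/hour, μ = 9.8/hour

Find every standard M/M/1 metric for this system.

Step 1: ρ = λ/μ = 5.6/9.8 = 0.5714
Step 2: L = λ/(μ-λ) = 5.6/4.20 = 1.3333
Step 3: Lq = λ²/(μ(μ-λ)) = 31.36/(9.8×4.20) = 0.7619
Step 4: W = 1/(μ-λ) = 1/4.20 = 0.238095
Step 5: Wq = λ/(μ(μ-λ)) = 5.6/(9.8×4.20) = 0.1361
Step 6: P(0) = 1-ρ = 0.4286
Verify: L = λW = 5.6×0.238095 = 1.3333 ✔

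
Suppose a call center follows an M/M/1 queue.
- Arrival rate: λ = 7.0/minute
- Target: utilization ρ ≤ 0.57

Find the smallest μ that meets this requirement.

ρ = λ/μ, so μ = λ/ρ
μ ≥ 7.0/0.57 = 12.2807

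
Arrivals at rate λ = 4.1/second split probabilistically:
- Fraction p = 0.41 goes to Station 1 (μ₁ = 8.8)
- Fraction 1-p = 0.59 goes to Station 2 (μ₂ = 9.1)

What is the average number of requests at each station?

Effective rates: λ₁ = 4.1×0.41 = 1.681, λ₂ = 4.1×0.59 = 2.419
Station 1: ρ₁ = 1.681/8.8 = 0.1910, L₁ = ρ₁/(1-ρ₁) = 0.1910/(1-0.1910) = 0.2361
Station 2: ρ₂ = 2.419/9.1 = 0.26582, L₂ = ρ₂/(1-ρ₂) = 0.26582/(1-0.26582) = 0.3621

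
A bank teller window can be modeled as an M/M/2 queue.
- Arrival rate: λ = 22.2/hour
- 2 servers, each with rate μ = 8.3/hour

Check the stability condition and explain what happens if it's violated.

Stability requires ρ = λ/(cμ) < 1
ρ = 22.2/(2 × 8.3) = 22.2/16.60 = 1.3373
Since 1.3373 ≥ 1, the system is UNSTABLE.
Need c > λ/μ = 22.2/8.3 = 2.67.
Minimum servers needed: c = 3.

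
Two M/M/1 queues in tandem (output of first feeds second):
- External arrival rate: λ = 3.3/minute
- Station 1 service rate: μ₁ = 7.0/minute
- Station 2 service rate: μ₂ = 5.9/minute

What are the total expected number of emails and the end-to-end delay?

By Jackson's theorem, each station behaves as independent M/M/1.
Station 1: ρ₁ = 3.3/7.0 = 0.4714, L₁ = ρ₁/(1-ρ₁) = λ/(μ₁-λ) = 3.3/3.70 = 0.8919
Station 2: ρ₂ = 3.3/5.9 = 0.5593, L₂ = ρ₂/(1-ρ₂) = λ/(μ₂-λ) = 3.3/2.60 = 1.2692
Total: L = L₁ + L₂ = 0.8919 + 1.2692 = 2.1611
W = L/λ = 2.1611/3.3 = 0.6549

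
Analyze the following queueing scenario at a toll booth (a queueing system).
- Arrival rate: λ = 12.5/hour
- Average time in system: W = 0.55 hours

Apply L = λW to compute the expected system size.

Little's Law: L = λW
L = 12.5 × 0.55 = 6.8750 vehicles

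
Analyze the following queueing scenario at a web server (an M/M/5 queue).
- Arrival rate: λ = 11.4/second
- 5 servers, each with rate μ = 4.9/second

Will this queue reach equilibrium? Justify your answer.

Stability requires ρ = λ/(cμ) < 1
ρ = 11.4/(5 × 4.9) = 11.4/24.50 = 0.4653
Since 0.4653 < 1, the system is STABLE.
The servers are busy 46.53% of the time.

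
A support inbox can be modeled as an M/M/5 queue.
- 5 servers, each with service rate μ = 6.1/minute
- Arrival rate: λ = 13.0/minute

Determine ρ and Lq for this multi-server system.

Traffic intensity: ρ = λ/(cμ) = 13.0/(5×6.1) = 0.4262
Since ρ = 0.4262 < 1, system is stable.
Offered load a = λ/μ = cρ = 13.0/6.1 = 2.1311
P₀ = [ Σₙ₌₀^4 aⁿ/n! + a^5/(5!(1-ρ)) ]⁻¹
Σ = a^0/0! + a^1/1! + a^2/2! + a^3/3! + a^4/4! = 1.0000 + 2.1311 + 2.2709 + 1.6132 + 0.8595 = 7.8747
a^5/(5!(1-ρ)) = 43.9610/(120 × 0.57377) = 0.6385
P₀ = 1/(7.8747 + 0.6385) = 0.1175
Lq = P₀·a^5·ρ / (5!(1-ρ)²) = 0.11746 × 43.9610 × 0.42623 / (120 × 0.32921) = 0.05571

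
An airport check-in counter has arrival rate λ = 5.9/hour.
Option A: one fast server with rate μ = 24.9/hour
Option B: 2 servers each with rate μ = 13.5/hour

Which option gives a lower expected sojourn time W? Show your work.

Option A: single server μ = 24.9 (M/M/1)
  ρ_A = 5.9/24.9 = 0.2369
  W_A = 1/(μ-λ) = 1/(24.9-5.9) = 1/19.00 = 0.05263

Option B: 2 servers μ = 13.5 (M/M/2)
  ρ_B = λ/(cμ) = 5.9/(2×13.5) = 0.2185
  Offered load a = λ/μ = cρ = 5.9/13.5 = 0.4370
  P₀ = [ Σₙ₌₀^1 aⁿ/n! + a^2/(2!(1-ρ)) ]⁻¹
  Σ = a^0/0! + a^1/1! = 1.0000 + 0.4370 = 1.4370
  a^2/(2!(1-ρ)) = 0.1910/(2 × 0.7815) = 0.1222
  P₀ = 1/(1.43704 + 0.122205) = 0.6413
  Lq = P₀·a^2·ρ / (2!(1-ρ)²) = 0.64134 × 0.19100 × 0.21852 / (2 × 0.61071) = 0.02192
  Wq_B = Lq/λ = 0.021915/5.9 = 0.0037144
  W_B = Wq_B + 1/μ = 0.0037144 + 0.074074 = 0.07779

Since W_A = 0.05263 < W_B = 0.07779, Option A (single fast server) has the shorter time in system.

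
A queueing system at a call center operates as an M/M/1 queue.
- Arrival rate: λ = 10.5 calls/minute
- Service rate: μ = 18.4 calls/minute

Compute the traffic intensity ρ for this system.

Server utilization: ρ = λ/μ
ρ = 10.5/18.4 = 0.5707
The server is busy 57.07% of the time.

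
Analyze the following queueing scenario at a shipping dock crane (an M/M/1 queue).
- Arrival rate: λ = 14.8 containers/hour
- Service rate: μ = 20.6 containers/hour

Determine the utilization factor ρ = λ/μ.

Server utilization: ρ = λ/μ
ρ = 14.8/20.6 = 0.7184
The server is busy 71.84% of the time.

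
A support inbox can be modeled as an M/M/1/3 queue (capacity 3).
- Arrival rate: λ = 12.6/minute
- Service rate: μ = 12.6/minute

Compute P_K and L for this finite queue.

ρ = λ/μ = 12.6/12.6 = 1 exactly.
With ρ = 1 the usual (1-ρ)/(1-ρ^(K+1)) form is 0/0; instead every state 0..K is equally likely.
P₀ = 1/(K+1) = 1/4 = 0.2500
P_K = P₀×ρ^K = P₀ = 0.2500
Blocking probability P_3 = 0.2500 (25.00%)
L = K/2 = 3/2 = 1.5000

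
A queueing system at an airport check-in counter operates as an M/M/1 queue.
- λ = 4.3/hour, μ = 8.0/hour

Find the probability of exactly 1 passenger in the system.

ρ = λ/μ = 4.3/8.0 = 0.5375
P(n) = (1-ρ)ρⁿ
P(1) = (1-0.5375) × 0.5375^1
P(1) = 0.4625 × 0.5375
P(1) = 0.2486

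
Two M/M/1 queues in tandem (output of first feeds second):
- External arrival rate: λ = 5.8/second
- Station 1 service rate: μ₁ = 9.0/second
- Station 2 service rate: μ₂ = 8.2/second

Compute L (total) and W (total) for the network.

By Jackson's theorem, each station behaves as independent M/M/1.
Station 1: ρ₁ = 5.8/9.0 = 0.6444, L₁ = ρ₁/(1-ρ₁) = λ/(μ₁-λ) = 5.8/3.20 = 1.8125
Station 2: ρ₂ = 5.8/8.2 = 0.7073, L₂ = ρ₂/(1-ρ₂) = λ/(μ₂-λ) = 5.8/2.40 = 2.4167
Total: L = L₁ + L₂ = 1.8125 + 2.4167 = 4.2292
W = L/λ = 4.2292/5.8 = 0.7292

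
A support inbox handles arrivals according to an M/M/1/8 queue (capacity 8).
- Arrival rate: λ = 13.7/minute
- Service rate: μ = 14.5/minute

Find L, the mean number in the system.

ρ = λ/μ = 13.7/14.5 = 0.94483
P₀ = (1-ρ)/(1-ρ^(K+1)) = (1-0.94483)/(1-0.94483^9) = 0.05517/0.4000 = 0.1379
P_K = P₀×ρ^K = 0.13794 × 0.94483^8 = 0.13794 × 0.63508 = 0.08760
L = ρ[1 - (K+1)ρ^K + Kρ^(K+1)] / [(1-ρ)(1-ρ^(K+1))]
L = 0.94483 × (1 - 9×0.6350814 + 8×0.6000440) / ((1 - 0.94483) × (1 - 0.6000440)) = 3.6233 emails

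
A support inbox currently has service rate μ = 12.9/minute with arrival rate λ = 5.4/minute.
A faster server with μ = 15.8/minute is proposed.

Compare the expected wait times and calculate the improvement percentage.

System 1: ρ₁ = 5.4/12.9 = 0.4186, W₁ = 1/(12.9-5.4) = 0.13333
System 2: ρ₂ = 5.4/15.8 = 0.3418, W₂ = 1/(15.8-5.4) = 0.096154
Improvement: (W₁-W₂)/W₁ = (0.13333-0.096154)/0.13333 = 27.88%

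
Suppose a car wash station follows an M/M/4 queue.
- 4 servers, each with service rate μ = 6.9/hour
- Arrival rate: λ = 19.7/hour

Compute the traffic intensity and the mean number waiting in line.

Traffic intensity: ρ = λ/(cμ) = 19.7/(4×6.9) = 0.7138
Since ρ = 0.7138 < 1, system is stable.
Offered load a = λ/μ = cρ = 19.7/6.9 = 2.8551
P₀ = [ Σₙ₌₀^3 aⁿ/n! + a^4/(4!(1-ρ)) ]⁻¹
Σ = a^0/0! + a^1/1! + a^2/2! + a^3/3! = 1.0000 + 2.8551 + 4.0757 + 3.8788 = 11.8096
a^4/(4!(1-ρ)) = 66.4460/(24 × 0.286232) = 9.6725
P₀ = 1/(11.8096 + 9.6725) = 0.04655
Lq = P₀·a^4·ρ / (4!(1-ρ)²) = 0.04655 × 66.4460 × 0.7138 / (24 × 0.08193) = 1.1228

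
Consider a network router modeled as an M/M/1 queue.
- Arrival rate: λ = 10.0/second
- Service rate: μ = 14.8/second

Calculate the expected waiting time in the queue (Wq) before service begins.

First, compute utilization: ρ = λ/μ = 10.0/14.8 = 0.6757
For M/M/1: Wq = λ/(μ(μ-λ))
Wq = 10.0/(14.8 × (14.8-10.0))
Wq = 10.0/(14.8 × 4.80)
Wq = 0.1408 seconds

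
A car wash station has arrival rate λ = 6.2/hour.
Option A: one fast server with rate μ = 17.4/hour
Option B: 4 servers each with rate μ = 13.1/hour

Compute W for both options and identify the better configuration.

Option A: single server μ = 17.4 (M/M/1)
  ρ_A = 6.2/17.4 = 0.3563
  W_A = 1/(μ-λ) = 1/(17.4-6.2) = 1/11.20 = 0.08929

Option B: 4 servers μ = 13.1 (M/M/4)
  ρ_B = λ/(cμ) = 6.2/(4×13.1) = 0.1183
  Offered load a = λ/μ = cρ = 6.2/13.1 = 0.4733
  P₀ = [ Σₙ₌₀^3 aⁿ/n! + a^4/(4!(1-ρ)) ]⁻¹
  Σ = a^0/0! + a^1/1! + a^2/2! + a^3/3! = 1.0000 + 0.47328 + 0.11200 + 0.017669 = 1.6029
  a^4/(4!(1-ρ)) = 0.05017/(24 × 0.8817) = 0.002371
  P₀ = 1/(1.6029 + 0.002371) = 0.6229
  Lq = P₀·a^4·ρ / (4!(1-ρ)²) = 0.62293 × 0.050174 × 0.11832 / (24 × 0.77736) = 0.0001982
  Wq_B = Lq/λ = 0.0001982/6.2 = 0.00003197
  W_B = Wq_B + 1/μ = 0.00003197 + 0.07634 = 0.07637

Since W_B = 0.07637 < W_A = 0.08929, Option B (multiple servers) has the shorter time in system.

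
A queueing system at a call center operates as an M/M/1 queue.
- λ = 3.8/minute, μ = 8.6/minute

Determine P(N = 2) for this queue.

ρ = λ/μ = 3.8/8.6 = 0.4419
P(n) = (1-ρ)ρⁿ
P(2) = (1-0.4419) × 0.4419^2
P(2) = 0.5581 × 0.1953
P(2) = 0.1090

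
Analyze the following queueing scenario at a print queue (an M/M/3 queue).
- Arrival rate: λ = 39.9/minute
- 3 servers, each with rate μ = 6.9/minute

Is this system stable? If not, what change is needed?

Stability requires ρ = λ/(cμ) < 1
ρ = 39.9/(3 × 6.9) = 39.9/20.70 = 1.9275
Since 1.9275 ≥ 1, the system is UNSTABLE.
Need c > λ/μ = 39.9/6.9 = 5.78.
Minimum servers needed: c = 6.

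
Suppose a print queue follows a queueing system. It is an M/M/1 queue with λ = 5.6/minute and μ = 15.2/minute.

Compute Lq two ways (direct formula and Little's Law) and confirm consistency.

Method 1 (direct): Lq = λ²/(μ(μ-λ)) = 31.36/(15.2 × 9.60) = 0.2149

Method 2 (Little's Law):
W = 1/(μ-λ) = 1/9.60 = 0.10417
Wq = W - 1/μ = 0.10417 - 0.065789 = 0.03838
Lq = λWq = 5.6 × 0.03838 = 0.2149 ✔ (matches Method 1)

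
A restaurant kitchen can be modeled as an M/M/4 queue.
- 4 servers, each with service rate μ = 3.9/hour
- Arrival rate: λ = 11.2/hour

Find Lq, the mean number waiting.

Traffic intensity: ρ = λ/(cμ) = 11.2/(4×3.9) = 0.7179
Since ρ = 0.7179 < 1, system is stable.
Offered load a = λ/μ = cρ = 11.2/3.9 = 2.8718
P₀ = [ Σₙ₌₀^3 aⁿ/n! + a^4/(4!(1-ρ)) ]⁻¹
Σ = a^0/0! + a^1/1! + a^2/2! + a^3/3! = 1.0000 + 2.8718 + 4.1236 + 3.9474 = 11.9428
a^4/(4!(1-ρ)) = 68.0164/(24 × 0.28205) = 10.0479
P₀ = 1/(11.9428 + 10.0479) = 0.04547
Lq = P₀·a^4·ρ / (4!(1-ρ)²) = 0.045474 × 68.0164 × 0.71795 / (24 × 0.079553) = 1.1631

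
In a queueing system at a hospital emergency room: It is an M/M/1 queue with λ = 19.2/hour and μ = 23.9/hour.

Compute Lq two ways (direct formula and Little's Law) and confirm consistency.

Method 1 (direct): Lq = λ²/(μ(μ-λ)) = 368.64/(23.9 × 4.70) = 3.2818

Method 2 (Little's Law):
W = 1/(μ-λ) = 1/4.70 = 0.212766
Wq = W - 1/μ = 0.212766 - 0.0418410 = 0.170925
Lq = λWq = 19.2 × 0.170925 = 3.2818 ✔ (matches Method 1)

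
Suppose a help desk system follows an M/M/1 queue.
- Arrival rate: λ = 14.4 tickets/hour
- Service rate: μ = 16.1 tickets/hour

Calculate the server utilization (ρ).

Server utilization: ρ = λ/μ
ρ = 14.4/16.1 = 0.8944
The server is busy 89.44% of the time.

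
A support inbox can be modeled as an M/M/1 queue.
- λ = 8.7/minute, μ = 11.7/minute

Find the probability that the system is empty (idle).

ρ = λ/μ = 8.7/11.7 = 0.7436
P(0) = 1 - ρ = 1 - 0.7436 = 0.2564
The server is idle 25.64% of the time.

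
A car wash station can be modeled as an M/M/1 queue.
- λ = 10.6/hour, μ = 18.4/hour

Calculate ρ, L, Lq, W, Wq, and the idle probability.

Step 1: ρ = λ/μ = 10.6/18.4 = 0.5761
Step 2: L = λ/(μ-λ) = 10.6/7.80 = 1.3590
Step 3: Lq = λ²/(μ(μ-λ)) = 112.36/(18.4×7.80) = 0.7829
Step 4: W = 1/(μ-λ) = 1/7.80 = 0.12821
Step 5: Wq = λ/(μ(μ-λ)) = 10.6/(18.4×7.80) = 0.07386
Step 6: P(0) = 1-ρ = 0.4239
Verify: L = λW = 10.6×0.12821 = 1.3590 ✔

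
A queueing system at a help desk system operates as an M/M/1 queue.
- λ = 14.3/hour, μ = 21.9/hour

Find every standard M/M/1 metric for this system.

Step 1: ρ = λ/μ = 14.3/21.9 = 0.6530
Step 2: L = λ/(μ-λ) = 14.3/7.60 = 1.8816
Step 3: Lq = λ²/(μ(μ-λ)) = 204.49/(21.9×7.60) = 1.2286
Step 4: W = 1/(μ-λ) = 1/7.60 = 0.13158
Step 5: Wq = λ/(μ(μ-λ)) = 14.3/(21.9×7.60) = 0.08592
Step 6: P(0) = 1-ρ = 0.3470
Verify: L = λW = 14.3×0.13158 = 1.8816 ✔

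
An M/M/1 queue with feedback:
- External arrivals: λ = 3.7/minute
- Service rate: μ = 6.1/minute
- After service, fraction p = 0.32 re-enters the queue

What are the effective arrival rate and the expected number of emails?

Effective arrival rate: λ_eff = λ/(1-p) = 3.7/(1-0.32) = 3.7/0.68 = 5.441176
ρ = λ_eff/μ = 5.441176/6.1 = 0.891996
L = ρ/(1-ρ) = 0.891996/(1-0.891996) = 8.2589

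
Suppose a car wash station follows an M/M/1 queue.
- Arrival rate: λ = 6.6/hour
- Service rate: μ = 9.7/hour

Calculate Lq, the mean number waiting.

ρ = λ/μ = 6.6/9.7 = 0.6804
For M/M/1: Lq = λ²/(μ(μ-λ))
Lq = 43.56/(9.7 × 3.10)
Lq = 1.4486 cars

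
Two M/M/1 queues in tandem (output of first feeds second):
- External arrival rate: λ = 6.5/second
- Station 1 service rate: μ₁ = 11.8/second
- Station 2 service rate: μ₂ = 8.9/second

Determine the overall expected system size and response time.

By Jackson's theorem, each station behaves as independent M/M/1.
Station 1: ρ₁ = 6.5/11.8 = 0.5508, L₁ = ρ₁/(1-ρ₁) = λ/(μ₁-λ) = 6.5/5.30 = 1.2264
Station 2: ρ₂ = 6.5/8.9 = 0.7303, L₂ = ρ₂/(1-ρ₂) = λ/(μ₂-λ) = 6.5/2.40 = 2.7083
Total: L = L₁ + L₂ = 1.2264 + 2.7083 = 3.9347
W = L/λ = 3.9347/6.5 = 0.6053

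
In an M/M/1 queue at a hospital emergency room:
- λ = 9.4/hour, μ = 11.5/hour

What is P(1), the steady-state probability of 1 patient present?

ρ = λ/μ = 9.4/11.5 = 0.8174
P(n) = (1-ρ)ρⁿ
P(1) = (1-0.8174) × 0.8174^1
P(1) = 0.1826 × 0.8174
P(1) = 0.1493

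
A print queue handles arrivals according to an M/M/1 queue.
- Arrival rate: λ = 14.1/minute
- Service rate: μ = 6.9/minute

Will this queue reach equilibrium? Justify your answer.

Stability requires ρ = λ/(cμ) < 1
ρ = 14.1/(1 × 6.9) = 14.1/6.90 = 2.0435
Since 2.0435 ≥ 1, the system is UNSTABLE.
Queue grows without bound. Need μ > λ = 14.1.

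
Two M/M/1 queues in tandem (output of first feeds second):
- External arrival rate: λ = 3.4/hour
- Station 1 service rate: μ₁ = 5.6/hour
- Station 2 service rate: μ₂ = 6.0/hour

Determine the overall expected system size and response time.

By Jackson's theorem, each station behaves as independent M/M/1.
Station 1: ρ₁ = 3.4/5.6 = 0.6071, L₁ = ρ₁/(1-ρ₁) = λ/(μ₁-λ) = 3.4/2.20 = 1.545455
Station 2: ρ₂ = 3.4/6.0 = 0.5667, L₂ = ρ₂/(1-ρ₂) = λ/(μ₂-λ) = 3.4/2.60 = 1.307692
Total: L = L₁ + L₂ = 1.545455 + 1.307692 = 2.85315
W = L/λ = 2.85315/3.4 = 0.8392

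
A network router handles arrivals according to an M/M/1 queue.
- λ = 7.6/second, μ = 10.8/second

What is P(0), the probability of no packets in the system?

ρ = λ/μ = 7.6/10.8 = 0.7037
P(0) = 1 - ρ = 1 - 0.7037 = 0.2963
The server is idle 29.63% of the time.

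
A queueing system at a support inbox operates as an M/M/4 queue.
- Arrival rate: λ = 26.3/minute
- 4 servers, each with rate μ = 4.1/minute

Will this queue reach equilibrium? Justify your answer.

Stability requires ρ = λ/(cμ) < 1
ρ = 26.3/(4 × 4.1) = 26.3/16.40 = 1.6037
Since 1.6037 ≥ 1, the system is UNSTABLE.
Need c > λ/μ = 26.3/4.1 = 6.41.
Minimum servers needed: c = 7.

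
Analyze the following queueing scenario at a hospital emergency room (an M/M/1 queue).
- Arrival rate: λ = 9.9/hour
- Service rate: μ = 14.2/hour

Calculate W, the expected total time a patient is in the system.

First, compute utilization: ρ = λ/μ = 9.9/14.2 = 0.6972
For M/M/1: W = 1/(μ-λ)
W = 1/(14.2-9.9) = 1/4.30
W = 0.2326 hours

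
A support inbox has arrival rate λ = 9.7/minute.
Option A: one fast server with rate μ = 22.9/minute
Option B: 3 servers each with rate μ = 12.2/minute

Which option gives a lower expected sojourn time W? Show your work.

Option A: single server μ = 22.9 (M/M/1)
  ρ_A = 9.7/22.9 = 0.4236
  W_A = 1/(μ-λ) = 1/(22.9-9.7) = 1/13.20 = 0.07576

Option B: 3 servers μ = 12.2 (M/M/3)
  ρ_B = λ/(cμ) = 9.7/(3×12.2) = 0.2650
  Offered load a = λ/μ = cρ = 9.7/12.2 = 0.7951
  P₀ = [ Σₙ₌₀^2 aⁿ/n! + a^3/(3!(1-ρ)) ]⁻¹
  Σ = a^0/0! + a^1/1! + a^2/2! = 1.0000 + 0.7951 + 0.3161 = 2.1112
  a^3/(3!(1-ρ)) = 0.5026/(6 × 0.7350) = 0.1140
  P₀ = 1/(2.1112 + 0.1140) = 0.4494
  Lq = P₀·a^3·ρ / (3!(1-ρ)²) = 0.4494 × 0.5026 × 0.2650 / (6 × 0.5402) = 0.01847
  Wq_B = Lq/λ = 0.01847/9.7 = 0.001904
  W_B = Wq_B + 1/μ = 0.001904 + 0.08197 = 0.08387

Since W_A = 0.07576 < W_B = 0.08387, Option A (single fast server) has the shorter time in system.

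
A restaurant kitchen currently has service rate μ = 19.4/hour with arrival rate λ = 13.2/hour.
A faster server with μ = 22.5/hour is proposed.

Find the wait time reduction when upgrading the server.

System 1: ρ₁ = 13.2/19.4 = 0.6804, W₁ = 1/(19.4-13.2) = 0.16129
System 2: ρ₂ = 13.2/22.5 = 0.5867, W₂ = 1/(22.5-13.2) = 0.10753
Improvement: (W₁-W₂)/W₁ = (0.16129-0.10753)/0.16129 = 33.33%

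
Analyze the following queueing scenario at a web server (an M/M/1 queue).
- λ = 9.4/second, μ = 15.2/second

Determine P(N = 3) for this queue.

ρ = λ/μ = 9.4/15.2 = 0.61842
P(n) = (1-ρ)ρⁿ
P(3) = (1-0.61842) × 0.61842^3
P(3) = 0.3816 × 0.2365
P(3) = 0.09025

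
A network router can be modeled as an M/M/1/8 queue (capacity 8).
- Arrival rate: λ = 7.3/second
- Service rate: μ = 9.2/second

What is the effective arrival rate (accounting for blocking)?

ρ = λ/μ = 7.3/9.2 = 0.79348
P₀ = (1-ρ)/(1-ρ^(K+1)) = (1-0.79348)/(1-0.79348^9) = 0.2065/0.8753 = 0.2359
P_K = P₀×ρ^K = 0.23594 × 0.79348^8 = 0.23594 × 0.15714 = 0.03708
λ_eff = λ(1-P_K) = 7.3 × (1 - 0.037075) = 7.3 × 0.96293 = 7.0294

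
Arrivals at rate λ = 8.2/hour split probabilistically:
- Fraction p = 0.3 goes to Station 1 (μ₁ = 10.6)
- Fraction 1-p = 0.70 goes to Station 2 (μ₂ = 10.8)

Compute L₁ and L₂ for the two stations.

Effective rates: λ₁ = 8.2×0.3 = 2.46, λ₂ = 8.2×0.70 = 5.74
Station 1: ρ₁ = 2.46/10.6 = 0.23208, L₁ = ρ₁/(1-ρ₁) = 0.23208/(1-0.23208) = 0.3022
Station 2: ρ₂ = 5.74/10.8 = 0.53148, L₂ = ρ₂/(1-ρ₂) = 0.53148/(1-0.53148) = 1.1344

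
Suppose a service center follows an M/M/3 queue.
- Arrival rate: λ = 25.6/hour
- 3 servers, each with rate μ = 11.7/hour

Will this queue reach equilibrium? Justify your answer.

Stability requires ρ = λ/(cμ) < 1
ρ = 25.6/(3 × 11.7) = 25.6/35.10 = 0.7293
Since 0.7293 < 1, the system is STABLE.
The servers are busy 72.93% of the time.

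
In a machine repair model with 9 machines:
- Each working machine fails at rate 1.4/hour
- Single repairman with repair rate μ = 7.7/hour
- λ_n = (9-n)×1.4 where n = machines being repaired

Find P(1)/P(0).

P(1)/P(0) = ∏_{i=0}^{1-1} λ_i/μ_{i+1}
= (9-0)×1.4/7.7
= 1.6364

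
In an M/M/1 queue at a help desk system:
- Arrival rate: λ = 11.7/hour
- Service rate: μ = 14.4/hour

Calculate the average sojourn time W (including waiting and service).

First, compute utilization: ρ = λ/μ = 11.7/14.4 = 0.8125
For M/M/1: W = 1/(μ-λ)
W = 1/(14.4-11.7) = 1/2.70
W = 0.3704 hours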